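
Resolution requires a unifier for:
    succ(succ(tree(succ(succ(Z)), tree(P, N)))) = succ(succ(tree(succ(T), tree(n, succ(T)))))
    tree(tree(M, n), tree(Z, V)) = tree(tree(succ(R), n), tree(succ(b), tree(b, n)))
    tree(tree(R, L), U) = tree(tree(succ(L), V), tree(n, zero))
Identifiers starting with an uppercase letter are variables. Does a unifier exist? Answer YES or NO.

YES

Decompose succ/1: succ(tree(succ(succ(Z)), tree(P, N))) = succ(tree(succ(T), tree(n, succ(T)))).
Decompose succ/1: tree(succ(succ(Z)), tree(P, N)) = tree(succ(T), tree(n, succ(T))).
Decompose tree/2: succ(succ(Z)) = succ(T),  tree(P, N) = tree(n, succ(T)).
Decompose succ/1: succ(Z) = T.
Bind T := succ(Z); substituting into the one remaining equation that mentions T gives: tree(P, N) = tree(n, succ(succ(Z))).
Decompose tree/2: P = n,  N = succ(succ(Z)).
Bind P := n; no other remaining equation mentions P.
Bind N := succ(succ(Z)); no other remaining equation mentions N.
Decompose tree/2: tree(M, n) = tree(succ(R), n),  tree(Z, V) = tree(succ(b), tree(b, n)).
Decompose tree/2: M = succ(R),  n = n.
Bind M := succ(R); no other remaining equation mentions M.
Delete trivial equation n = n.
Decompose tree/2: Z = succ(b),  V = tree(b, n).
Bind Z := succ(b); no other remaining equation mentions Z. Substituting into the earlier bindings gives T := succ(succ(b)), N := succ(succ(succ(b))).
Bind V := tree(b, n); substituting into the remaining equation gives: tree(tree(R, L), U) = tree(tree(succ(L), tree(b, n)), tree(n, zero)).
Decompose tree/2: tree(R, L) = tree(succ(L), tree(b, n)),  U = tree(n, zero).
Decompose tree/2: R = succ(L),  L = tree(b, n).
Bind R := succ(L); no other remaining equation mentions R. Substituting into the earlier binding gives M := succ(succ(L)).
Bind L := tree(b, n); no other remaining equation mentions L. Substituting into the earlier bindings gives M := succ(succ(tree(b, n))), R := succ(tree(b, n)).
Bind U := tree(n, zero).
No equations remain and no clash or occurs-check failure arose, so a unifier exists.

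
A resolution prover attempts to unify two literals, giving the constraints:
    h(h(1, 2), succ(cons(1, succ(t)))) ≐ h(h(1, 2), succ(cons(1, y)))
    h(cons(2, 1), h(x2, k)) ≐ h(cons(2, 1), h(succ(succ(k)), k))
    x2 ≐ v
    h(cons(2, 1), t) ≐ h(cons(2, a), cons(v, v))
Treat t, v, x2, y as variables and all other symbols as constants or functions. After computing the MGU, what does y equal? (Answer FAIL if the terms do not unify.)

FAIL

Decompose h/2: h(1, 2) ≐ h(1, 2),  succ(cons(1, succ(t))) ≐ succ(cons(1, y)).
Delete trivial equation h(1, 2) ≐ h(1, 2).
Decompose succ/1: cons(1, succ(t)) ≐ cons(1, y).
Decompose cons/2: 1 ≐ 1,  succ(t) ≐ y.
Delete trivial equation 1 ≐ 1.
Bind y := succ(t); no other remaining equation mentions y.
Decompose h/2: cons(2, 1) ≐ cons(2, 1),  h(x2, k) ≐ h(succ(succ(k)), k).
Delete trivial equation cons(2, 1) ≐ cons(2, 1).
Decompose h/2: x2 ≐ succ(succ(k)),  k ≐ k.
Bind x2 := succ(succ(k)); substituting into the one remaining equation that mentions x2 gives: succ(succ(k)) ≐ v.
Delete trivial equation k ≐ k.
Bind v := succ(succ(k)); substituting into the remaining equation gives: h(cons(2, 1), t) ≐ h(cons(2, a), cons(succ(succ(k)), succ(succ(k)))).
Decompose h/2: cons(2, 1) ≐ cons(2, a),  t ≐ cons(succ(succ(k)), succ(succ(k))).
Decompose cons/2: 2 ≐ 2,  1 ≐ a.
Delete trivial equation 2 ≐ 2.
Clash: constants 1 and a differ; no unifier exists.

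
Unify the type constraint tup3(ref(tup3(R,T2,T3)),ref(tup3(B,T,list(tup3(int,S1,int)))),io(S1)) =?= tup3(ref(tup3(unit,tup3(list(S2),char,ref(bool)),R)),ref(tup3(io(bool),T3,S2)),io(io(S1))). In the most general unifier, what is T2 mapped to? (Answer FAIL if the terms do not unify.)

Decompose tup3/3: ref(tup3(R,T2,T3)) =?= ref(tup3(unit,tup3(list(S2),char,ref(bool)),R)),  ref(tup3(B,T,list(tup3(int,S1,int)))) =?= ref(tup3(io(bool),T3,S2)),  io(S1) =?= io(io(S1)).
Decompose ref/1: tup3(R,T2,T3) =?= tup3(unit,tup3(list(S2),char,ref(bool)),R).
Decompose tup3/3: R =?= unit,  T2 =?= tup3(list(S2),char,ref(bool)),  T3 =?= R.
Bind R := unit; substituting into the one remaining equation that mentions R gives: T3 =?= unit.
Bind T2 := tup3(list(S2),char,ref(bool)); no other remaining equation mentions T2.
Bind T3 := unit; substituting into the one remaining equation that mentions T3 gives: ref(tup3(B,T,list(tup3(int,S1,int)))) =?= ref(tup3(io(bool),unit,S2)).
Decompose ref/1: tup3(B,T,list(tup3(int,S1,int))) =?= tup3(io(bool),unit,S2).
Decompose tup3/3: B =?= io(bool),  T =?= unit,  list(tup3(int,S1,int)) =?= S2.
Bind B := io(bool); no other remaining equation mentions B.
Bind T := unit; no other remaining equation mentions T.
Bind S2 := list(tup3(int,S1,int)); no other remaining equation mentions S2. Substituting into the earlier binding gives T2 := tup3(list(list(tup3(int,S1,int))),char,ref(bool)).
Decompose io/1: S1 =?= io(S1).
Occurs check fails: S1 occurs in io(S1); the equation S1 =?= io(S1) has no finite solution.

FAIL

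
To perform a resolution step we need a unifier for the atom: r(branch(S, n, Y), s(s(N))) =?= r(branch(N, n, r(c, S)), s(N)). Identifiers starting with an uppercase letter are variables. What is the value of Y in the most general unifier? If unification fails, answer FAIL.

FAIL

Decompose r/2: branch(S, n, Y) =?= branch(N, n, r(c, S)),  s(s(N)) =?= s(N).
Decompose branch/3: S =?= N,  n =?= n,  Y =?= r(c, S).
Bind S := N; substituting into the one remaining equation that mentions S gives: Y =?= r(c, N).
Delete trivial equation n =?= n.
Bind Y := r(c, N); no other remaining equation mentions Y.
Decompose s/1: s(N) =?= N.
Occurs check fails: N occurs in s(N); the equation N =?= s(N) has no finite solution.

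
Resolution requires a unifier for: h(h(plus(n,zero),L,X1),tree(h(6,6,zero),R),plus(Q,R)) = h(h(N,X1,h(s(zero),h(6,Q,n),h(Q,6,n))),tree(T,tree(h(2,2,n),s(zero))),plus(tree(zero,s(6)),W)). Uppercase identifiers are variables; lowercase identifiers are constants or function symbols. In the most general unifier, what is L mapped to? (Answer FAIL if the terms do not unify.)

h(s(zero),h(6,tree(zero,s(6)),n),h(tree(zero,s(6)),6,n))

Decompose h/3: h(plus(n,zero),L,X1) = h(N,X1,h(s(zero),h(6,Q,n),h(Q,6,n))),  tree(h(6,6,zero),R) = tree(T,tree(h(2,2,n),s(zero))),  plus(Q,R) = plus(tree(zero,s(6)),W).
Decompose h/3: plus(n,zero) = N,  L = X1,  X1 = h(s(zero),h(6,Q,n),h(Q,6,n)).
Bind N := plus(n,zero); no other remaining equation mentions N.
Bind L := X1; no other remaining equation mentions L.
Bind X1 := h(s(zero),h(6,Q,n),h(Q,6,n)); no other remaining equation mentions X1. Substituting into the earlier binding gives L := h(s(zero),h(6,Q,n),h(Q,6,n)).
Decompose tree/2: h(6,6,zero) = T,  R = tree(h(2,2,n),s(zero)).
Bind T := h(6,6,zero); no other remaining equation mentions T.
Bind R := tree(h(2,2,n),s(zero)); substituting into the remaining equation gives: plus(Q,tree(h(2,2,n),s(zero))) = plus(tree(zero,s(6)),W).
Decompose plus/2: Q = tree(zero,s(6)),  tree(h(2,2,n),s(zero)) = W.
Bind Q := tree(zero,s(6)); no other remaining equation mentions Q. Substituting into the earlier bindings gives L := h(s(zero),h(6,tree(zero,s(6)),n),h(tree(zero,s(6)),6,n)), X1 := h(s(zero),h(6,tree(zero,s(6)),n),h(tree(zero,s(6)),6,n)).
Bind W := tree(h(2,2,n),s(zero)).
MGU = { N ↦ plus(n,zero), L ↦ h(s(zero),h(6,tree(zero,s(6)),n),h(tree(zero,s(6)),6,n)), X1 ↦ h(s(zero),h(6,tree(zero,s(6)),n),h(tree(zero,s(6)),6,n)), T ↦ h(6,6,zero), R ↦ tree(h(2,2,n),s(zero)), Q ↦ tree(zero,s(6)), W ↦ tree(h(2,2,n),s(zero)) }, so L ↦ h(s(zero),h(6,tree(zero,s(6)),n),h(tree(zero,s(6)),6,n)).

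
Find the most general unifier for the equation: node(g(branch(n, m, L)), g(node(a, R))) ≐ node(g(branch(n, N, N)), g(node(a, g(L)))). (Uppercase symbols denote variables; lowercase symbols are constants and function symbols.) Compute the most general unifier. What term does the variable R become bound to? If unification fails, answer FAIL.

g(m)

Decompose node/2: g(branch(n, m, L)) ≐ g(branch(n, N, N)),  g(node(a, R)) ≐ g(node(a, g(L))).
Decompose g/1: branch(n, m, L) ≐ branch(n, N, N).
Decompose branch/3: n ≐ n,  m ≐ N,  L ≐ N.
Delete trivial equation n ≐ n.
Bind N := m; substituting into the one remaining equation that mentions N gives: L ≐ m.
Bind L := m; substituting into the remaining equation gives: g(node(a, R)) ≐ g(node(a, g(m))).
Decompose g/1: node(a, R) ≐ node(a, g(m)).
Decompose node/2: a ≐ a,  R ≐ g(m).
Delete trivial equation a ≐ a.
Bind R := g(m).
MGU = { N -> m, L -> m, R -> g(m) }, so R -> g(m).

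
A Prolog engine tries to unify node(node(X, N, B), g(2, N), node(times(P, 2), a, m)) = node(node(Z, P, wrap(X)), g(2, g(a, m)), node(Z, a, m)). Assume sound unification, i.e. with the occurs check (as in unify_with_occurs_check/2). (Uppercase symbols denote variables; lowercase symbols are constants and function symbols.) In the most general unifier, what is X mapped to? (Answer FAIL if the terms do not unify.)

times(g(a, m), 2)

Decompose node/3: node(X, N, B) = node(Z, P, wrap(X)),  g(2, N) = g(2, g(a, m)),  node(times(P, 2), a, m) = node(Z, a, m).
Decompose node/3: X = Z,  N = P,  B = wrap(X).
Bind X := Z; substituting into the one remaining equation that mentions X gives: B = wrap(Z).
Bind N := P; substituting into the one remaining equation that mentions N gives: g(2, P) = g(2, g(a, m)).
Bind B := wrap(Z); no other remaining equation mentions B.
Decompose g/2: 2 = 2,  P = g(a, m).
Delete trivial equation 2 = 2.
Bind P := g(a, m); substituting into the remaining equation gives: node(times(g(a, m), 2), a, m) = node(Z, a, m). Substituting into the earlier binding gives N := g(a, m).
Decompose node/3: times(g(a, m), 2) = Z,  a = a,  m = m.
Bind Z := times(g(a, m), 2); no other remaining equation mentions Z. Substituting into the earlier bindings gives X := times(g(a, m), 2), B := wrap(times(g(a, m), 2)).
Delete trivial equation a = a.
Delete trivial equation m = m.
MGU = { X ↦ times(g(a, m), 2), N ↦ g(a, m), B ↦ wrap(times(g(a, m), 2)), P ↦ g(a, m), Z ↦ times(g(a, m), 2) }, so X ↦ times(g(a, m), 2).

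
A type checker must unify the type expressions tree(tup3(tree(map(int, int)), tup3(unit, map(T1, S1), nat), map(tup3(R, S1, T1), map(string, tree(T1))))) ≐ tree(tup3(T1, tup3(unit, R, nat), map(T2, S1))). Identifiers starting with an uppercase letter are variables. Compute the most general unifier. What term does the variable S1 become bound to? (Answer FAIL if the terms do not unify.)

map(string, tree(tree(map(int, int))))

Decompose tree/1: tup3(tree(map(int, int)), tup3(unit, map(T1, S1), nat), map(tup3(R, S1, T1), map(string, tree(T1)))) ≐ tup3(T1, tup3(unit, R, nat), map(T2, S1)).
Decompose tup3/3: tree(map(int, int)) ≐ T1,  tup3(unit, map(T1, S1), nat) ≐ tup3(unit, R, nat),  map(tup3(R, S1, T1), map(string, tree(T1))) ≐ map(T2, S1).
Bind T1 := tree(map(int, int)); substituting into the remaining equations gives: tup3(unit, map(tree(map(int, int)), S1), nat) ≐ tup3(unit, R, nat),  map(tup3(R, S1, tree(map(int, int))), map(string, tree(tree(map(int, int))))) ≐ map(T2, S1).
Decompose tup3/3: unit ≐ unit,  map(tree(map(int, int)), S1) ≐ R,  nat ≐ nat.
Delete trivial equation unit ≐ unit.
Bind R := map(tree(map(int, int)), S1); substituting into the one remaining equation that mentions R gives: map(tup3(map(tree(map(int, int)), S1), S1, tree(map(int, int))), map(string, tree(tree(map(int, int))))) ≐ map(T2, S1).
Delete trivial equation nat ≐ nat.
Decompose map/2: tup3(map(tree(map(int, int)), S1), S1, tree(map(int, int))) ≐ T2,  map(string, tree(tree(map(int, int)))) ≐ S1.
Bind T2 := tup3(map(tree(map(int, int)), S1), S1, tree(map(int, int))); no other remaining equation mentions T2.
Bind S1 := map(string, tree(tree(map(int, int)))). Substituting into the earlier bindings gives R := map(tree(map(int, int)), map(string, tree(tree(map(int, int))))), T2 := tup3(map(tree(map(int, int)), map(string, tree(tree(map(int, int))))), map(string, tree(tree(map(int, int)))), tree(map(int, int))).
MGU = { T1 := tree(map(int, int)), R := map(tree(map(int, int)), map(string, tree(tree(map(int, int))))), T2 := tup3(map(tree(map(int, int)), map(string, tree(tree(map(int, int))))), map(string, tree(tree(map(int, int)))), tree(map(int, int))), S1 := map(string, tree(tree(map(int, int)))) }, so S1 := map(string, tree(tree(map(int, int)))).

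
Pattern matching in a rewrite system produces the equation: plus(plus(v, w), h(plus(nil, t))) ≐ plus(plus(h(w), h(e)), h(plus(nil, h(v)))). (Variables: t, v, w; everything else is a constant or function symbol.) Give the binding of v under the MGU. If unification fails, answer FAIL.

h(h(e))

Decompose plus/2: plus(v, w) ≐ plus(h(w), h(e)),  h(plus(nil, t)) ≐ h(plus(nil, h(v))).
Decompose plus/2: v ≐ h(w),  w ≐ h(e).
Bind v := h(w); substituting into the one remaining equation that mentions v gives: h(plus(nil, t)) ≐ h(plus(nil, h(h(w)))).
Bind w := h(e); substituting into the remaining equation gives: h(plus(nil, t)) ≐ h(plus(nil, h(h(h(e))))). Substituting into the earlier binding gives v := h(h(e)).
Decompose h/1: plus(nil, t) ≐ plus(nil, h(h(h(e)))).
Decompose plus/2: nil ≐ nil,  t ≐ h(h(h(e))).
Delete trivial equation nil ≐ nil.
Bind t := h(h(h(e))).
MGU = { v -> h(h(e)), w -> h(e), t -> h(h(h(e))) }, so v -> h(h(e)).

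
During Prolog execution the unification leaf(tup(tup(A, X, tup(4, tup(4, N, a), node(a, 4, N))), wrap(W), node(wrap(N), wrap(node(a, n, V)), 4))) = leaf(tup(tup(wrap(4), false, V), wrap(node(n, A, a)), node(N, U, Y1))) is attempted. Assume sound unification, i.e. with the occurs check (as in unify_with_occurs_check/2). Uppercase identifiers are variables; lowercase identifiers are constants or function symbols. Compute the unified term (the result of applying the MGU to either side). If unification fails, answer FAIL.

Decompose leaf/1: tup(tup(A, X, tup(4, tup(4, N, a), node(a, 4, N))), wrap(W), node(wrap(N), wrap(node(a, n, V)), 4)) = tup(tup(wrap(4), false, V), wrap(node(n, A, a)), node(N, U, Y1)).
Decompose tup/3: tup(A, X, tup(4, tup(4, N, a), node(a, 4, N))) = tup(wrap(4), false, V),  wrap(W) = wrap(node(n, A, a)),  node(wrap(N), wrap(node(a, n, V)), 4) = node(N, U, Y1).
Decompose tup/3: A = wrap(4),  X = false,  tup(4, tup(4, N, a), node(a, 4, N)) = V.
Bind A := wrap(4); substituting into the one remaining equation that mentions A gives: wrap(W) = wrap(node(n, wrap(4), a)).
Bind X := false; no other remaining equation mentions X.
Bind V := tup(4, tup(4, N, a), node(a, 4, N)); substituting into the one remaining equation that mentions V gives: node(wrap(N), wrap(node(a, n, tup(4, tup(4, N, a), node(a, 4, N)))), 4) = node(N, U, Y1).
Decompose wrap/1: W = node(n, wrap(4), a).
Bind W := node(n, wrap(4), a); no other remaining equation mentions W.
Decompose node/3: wrap(N) = N,  wrap(node(a, n, tup(4, tup(4, N, a), node(a, 4, N)))) = U,  4 = Y1.
Occurs check fails: N occurs in wrap(N); the equation N = wrap(N) has no finite solution.

FAIL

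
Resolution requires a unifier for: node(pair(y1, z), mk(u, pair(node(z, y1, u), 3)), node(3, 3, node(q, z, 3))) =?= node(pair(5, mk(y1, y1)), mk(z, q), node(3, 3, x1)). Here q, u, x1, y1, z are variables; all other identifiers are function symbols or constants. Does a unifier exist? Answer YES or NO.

YES

Decompose node/3: pair(y1, z) =?= pair(5, mk(y1, y1)),  mk(u, pair(node(z, y1, u), 3)) =?= mk(z, q),  node(3, 3, node(q, z, 3)) =?= node(3, 3, x1).
Decompose pair/2: y1 =?= 5,  z =?= mk(y1, y1).
Bind y1 := 5; substituting into the 2 remaining equations that mention y1 gives: z =?= mk(5, 5),  mk(u, pair(node(z, 5, u), 3)) =?= mk(z, q).
Bind z := mk(5, 5); substituting into the remaining equations gives: mk(u, pair(node(mk(5, 5), 5, u), 3)) =?= mk(mk(5, 5), q),  node(3, 3, node(q, mk(5, 5), 3)) =?= node(3, 3, x1).
Decompose mk/2: u =?= mk(5, 5),  pair(node(mk(5, 5), 5, u), 3) =?= q.
Bind u := mk(5, 5); substituting into the one remaining equation that mentions u gives: pair(node(mk(5, 5), 5, mk(5, 5)), 3) =?= q.
Bind q := pair(node(mk(5, 5), 5, mk(5, 5)), 3); substituting into the remaining equation gives: node(3, 3, node(pair(node(mk(5, 5), 5, mk(5, 5)), 3), mk(5, 5), 3)) =?= node(3, 3, x1).
Decompose node/3: 3 =?= 3,  3 =?= 3,  node(pair(node(mk(5, 5), 5, mk(5, 5)), 3), mk(5, 5), 3) =?= x1.
Delete trivial equation 3 =?= 3.
Delete trivial equation 3 =?= 3.
Bind x1 := node(pair(node(mk(5, 5), 5, mk(5, 5)), 3), mk(5, 5), 3).
No equations remain and no clash or occurs-check failure arose, so a unifier exists.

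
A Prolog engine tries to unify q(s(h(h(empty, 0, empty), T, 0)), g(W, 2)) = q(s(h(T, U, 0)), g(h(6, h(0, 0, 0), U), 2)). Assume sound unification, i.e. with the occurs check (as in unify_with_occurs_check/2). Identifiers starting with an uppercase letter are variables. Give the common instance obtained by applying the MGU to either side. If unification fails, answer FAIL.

q(s(h(h(empty, 0, empty), h(empty, 0, empty), 0)), g(h(6, h(0, 0, 0), h(empty, 0, empty)), 2))

Decompose q/2: s(h(h(empty, 0, empty), T, 0)) = s(h(T, U, 0)),  g(W, 2) = g(h(6, h(0, 0, 0), U), 2).
Decompose s/1: h(h(empty, 0, empty), T, 0) = h(T, U, 0).
Decompose h/3: h(empty, 0, empty) = T,  T = U,  0 = 0.
Bind T := h(empty, 0, empty); substituting into the one remaining equation that mentions T gives: h(empty, 0, empty) = U.
Bind U := h(empty, 0, empty); substituting into the one remaining equation that mentions U gives: g(W, 2) = g(h(6, h(0, 0, 0), h(empty, 0, empty)), 2).
Delete trivial equation 0 = 0.
Decompose g/2: W = h(6, h(0, 0, 0), h(empty, 0, empty)),  2 = 2.
Bind W := h(6, h(0, 0, 0), h(empty, 0, empty)); no other remaining equation mentions W.
Delete trivial equation 2 = 2.
Applying the MGU to either side gives q(s(h(h(empty, 0, empty), h(empty, 0, empty), 0)), g(h(6, h(0, 0, 0), h(empty, 0, empty)), 2)).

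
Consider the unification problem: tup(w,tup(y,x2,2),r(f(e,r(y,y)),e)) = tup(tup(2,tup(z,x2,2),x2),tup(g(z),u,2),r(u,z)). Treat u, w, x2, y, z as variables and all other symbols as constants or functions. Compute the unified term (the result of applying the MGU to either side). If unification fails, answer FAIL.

Decompose tup/3: w = tup(2,tup(z,x2,2),x2),  tup(y,x2,2) = tup(g(z),u,2),  r(f(e,r(y,y)),e) = r(u,z).
Bind w := tup(2,tup(z,x2,2),x2); no other remaining equation mentions w.
Decompose tup/3: y = g(z),  x2 = u,  2 = 2.
Bind y := g(z); substituting into the one remaining equation that mentions y gives: r(f(e,r(g(z),g(z))),e) = r(u,z).
Bind x2 := u; no other remaining equation mentions x2. Substituting into the earlier binding gives w := tup(2,tup(z,u,2),u).
Delete trivial equation 2 = 2.
Decompose r/2: f(e,r(g(z),g(z))) = u,  e = z.
Bind u := f(e,r(g(z),g(z))); no other remaining equation mentions u. Substituting into the earlier bindings gives w := tup(2,tup(z,f(e,r(g(z),g(z))),2),f(e,r(g(z),g(z)))), x2 := f(e,r(g(z),g(z))).
Bind z := e. Substituting into the earlier bindings gives w := tup(2,tup(e,f(e,r(g(e),g(e))),2),f(e,r(g(e),g(e)))), y := g(e), x2 := f(e,r(g(e),g(e))), u := f(e,r(g(e),g(e))).
Applying the MGU to either side gives tup(tup(2,tup(e,f(e,r(g(e),g(e))),2),f(e,r(g(e),g(e)))),tup(g(e),f(e,r(g(e),g(e))),2),r(f(e,r(g(e),g(e))),e)).

tup(tup(2,tup(e,f(e,r(g(e),g(e))),2),f(e,r(g(e),g(e)))),tup(g(e),f(e,r(g(e),g(e))),2),r(f(e,r(g(e),g(e))),e))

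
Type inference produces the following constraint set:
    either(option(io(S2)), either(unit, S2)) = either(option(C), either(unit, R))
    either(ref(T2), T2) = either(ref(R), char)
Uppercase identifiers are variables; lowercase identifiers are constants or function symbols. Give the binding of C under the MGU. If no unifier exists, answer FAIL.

io(char)

Decompose either/2: option(io(S2)) = option(C),  either(unit, S2) = either(unit, R).
Decompose option/1: io(S2) = C.
Bind C := io(S2); no other remaining equation mentions C.
Decompose either/2: unit = unit,  S2 = R.
Delete trivial equation unit = unit.
Bind S2 := R; no other remaining equation mentions S2. Substituting into the earlier binding gives C := io(R).
Decompose either/2: ref(T2) = ref(R),  T2 = char.
Decompose ref/1: T2 = R.
Bind T2 := R; substituting into the remaining equation gives: R = char.
Bind R := char. Substituting into the earlier bindings gives C := io(char), S2 := char, T2 := char.
MGU = { C ↦ io(char), S2 ↦ char, T2 ↦ char, R ↦ char }, so C ↦ io(char).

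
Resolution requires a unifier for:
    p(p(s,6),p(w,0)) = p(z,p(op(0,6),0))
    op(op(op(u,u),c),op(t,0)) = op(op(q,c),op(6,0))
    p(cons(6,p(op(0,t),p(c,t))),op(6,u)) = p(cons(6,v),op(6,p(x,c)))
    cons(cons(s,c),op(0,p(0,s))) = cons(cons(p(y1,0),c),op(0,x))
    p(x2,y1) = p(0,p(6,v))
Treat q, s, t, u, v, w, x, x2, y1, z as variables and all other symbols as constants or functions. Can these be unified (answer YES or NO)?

YES

Decompose p/2: p(s,6) = z,  p(w,0) = p(op(0,6),0).
Bind z := p(s,6); no other remaining equation mentions z.
Decompose p/2: w = op(0,6),  0 = 0.
Bind w := op(0,6); no other remaining equation mentions w.
Delete trivial equation 0 = 0.
Decompose op/2: op(op(u,u),c) = op(q,c),  op(t,0) = op(6,0).
Decompose op/2: op(u,u) = q,  c = c.
Bind q := op(u,u); no other remaining equation mentions q.
Delete trivial equation c = c.
Decompose op/2: t = 6,  0 = 0.
Bind t := 6; substituting into the one remaining equation that mentions t gives: p(cons(6,p(op(0,6),p(c,6))),op(6,u)) = p(cons(6,v),op(6,p(x,c))).
Delete trivial equation 0 = 0.
Decompose p/2: cons(6,p(op(0,6),p(c,6))) = cons(6,v),  op(6,u) = op(6,p(x,c)).
Decompose cons/2: 6 = 6,  p(op(0,6),p(c,6)) = v.
Delete trivial equation 6 = 6.
Bind v := p(op(0,6),p(c,6)); substituting into the one remaining equation that mentions v gives: p(x2,y1) = p(0,p(6,p(op(0,6),p(c,6)))).
Decompose op/2: 6 = 6,  u = p(x,c).
Delete trivial equation 6 = 6.
Bind u := p(x,c); no other remaining equation mentions u. Substituting into the earlier binding gives q := op(p(x,c),p(x,c)).
Decompose cons/2: cons(s,c) = cons(p(y1,0),c),  op(0,p(0,s)) = op(0,x).
Decompose cons/2: s = p(y1,0),  c = c.
Bind s := p(y1,0); substituting into the one remaining equation that mentions s gives: op(0,p(0,p(y1,0))) = op(0,x). Substituting into the earlier binding gives z := p(p(y1,0),6).
Delete trivial equation c = c.
Decompose op/2: 0 = 0,  p(0,p(y1,0)) = x.
Delete trivial equation 0 = 0.
Bind x := p(0,p(y1,0)); no other remaining equation mentions x. Substituting into the earlier bindings gives q := op(p(p(0,p(y1,0)),c),p(p(0,p(y1,0)),c)), u := p(p(0,p(y1,0)),c).
Decompose p/2: x2 = 0,  y1 = p(6,p(op(0,6),p(c,6))).
Bind x2 := 0; no other remaining equation mentions x2.
Bind y1 := p(6,p(op(0,6),p(c,6))). Substituting into the earlier bindings gives z := p(p(p(6,p(op(0,6),p(c,6))),0),6), q := op(p(p(0,p(p(6,p(op(0,6),p(c,6))),0)),c),p(p(0,p(p(6,p(op(0,6),p(c,6))),0)),c)), u := p(p(0,p(p(6,p(op(0,6),p(c,6))),0)),c), s := p(p(6,p(op(0,6),p(c,6))),0), x := p(0,p(p(6,p(op(0,6),p(c,6))),0)).
No equations remain and no clash or occurs-check failure arose, so a unifier exists.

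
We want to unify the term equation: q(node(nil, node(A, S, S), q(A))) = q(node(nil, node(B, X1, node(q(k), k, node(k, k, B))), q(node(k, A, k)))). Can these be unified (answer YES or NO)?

Decompose q/1: node(nil, node(A, S, S), q(A)) = node(nil, node(B, X1, node(q(k), k, node(k, k, B))), q(node(k, A, k))).
Decompose node/3: nil = nil,  node(A, S, S) = node(B, X1, node(q(k), k, node(k, k, B))),  q(A) = q(node(k, A, k)).
Delete trivial equation nil = nil.
Decompose node/3: A = B,  S = X1,  S = node(q(k), k, node(k, k, B)).
Bind A := B; substituting into the one remaining equation that mentions A gives: q(B) = q(node(k, B, k)).
Bind S := X1; substituting into the one remaining equation that mentions S gives: X1 = node(q(k), k, node(k, k, B)).
Bind X1 := node(q(k), k, node(k, k, B)); no other remaining equation mentions X1. Substituting into the earlier binding gives S := node(q(k), k, node(k, k, B)).
Decompose q/1: B = node(k, B, k).
Occurs check fails: B occurs in node(k, B, k); the equation B = node(k, B, k) has no finite solution.

NO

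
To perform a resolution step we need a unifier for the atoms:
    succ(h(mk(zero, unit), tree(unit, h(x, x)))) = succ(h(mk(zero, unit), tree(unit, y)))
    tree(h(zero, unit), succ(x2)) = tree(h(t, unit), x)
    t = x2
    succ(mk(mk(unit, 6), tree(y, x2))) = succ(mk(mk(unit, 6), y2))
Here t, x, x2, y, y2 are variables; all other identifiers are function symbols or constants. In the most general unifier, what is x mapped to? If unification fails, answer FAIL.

Decompose succ/1: h(mk(zero, unit), tree(unit, h(x, x))) = h(mk(zero, unit), tree(unit, y)).
Decompose h/2: mk(zero, unit) = mk(zero, unit),  tree(unit, h(x, x)) = tree(unit, y).
Delete trivial equation mk(zero, unit) = mk(zero, unit).
Decompose tree/2: unit = unit,  h(x, x) = y.
Delete trivial equation unit = unit.
Bind y := h(x, x); substituting into the one remaining equation that mentions y gives: succ(mk(mk(unit, 6), tree(h(x, x), x2))) = succ(mk(mk(unit, 6), y2)).
Decompose tree/2: h(zero, unit) = h(t, unit),  succ(x2) = x.
Decompose h/2: zero = t,  unit = unit.
Bind t := zero; substituting into the one remaining equation that mentions t gives: zero = x2.
Delete trivial equation unit = unit.
Bind x := succ(x2); substituting into the one remaining equation that mentions x gives: succ(mk(mk(unit, 6), tree(h(succ(x2), succ(x2)), x2))) = succ(mk(mk(unit, 6), y2)). Substituting into the earlier binding gives y := h(succ(x2), succ(x2)).
Bind x2 := zero; substituting into the remaining equation gives: succ(mk(mk(unit, 6), tree(h(succ(zero), succ(zero)), zero))) = succ(mk(mk(unit, 6), y2)). Substituting into the earlier bindings gives y := h(succ(zero), succ(zero)), x := succ(zero).
Decompose succ/1: mk(mk(unit, 6), tree(h(succ(zero), succ(zero)), zero)) = mk(mk(unit, 6), y2).
Decompose mk/2: mk(unit, 6) = mk(unit, 6),  tree(h(succ(zero), succ(zero)), zero) = y2.
Delete trivial equation mk(unit, 6) = mk(unit, 6).
Bind y2 := tree(h(succ(zero), succ(zero)), zero).
MGU = { y := h(succ(zero), succ(zero)), t := zero, x := succ(zero), x2 := zero, y2 := tree(h(succ(zero), succ(zero)), zero) }, so x := succ(zero).

succ(zero)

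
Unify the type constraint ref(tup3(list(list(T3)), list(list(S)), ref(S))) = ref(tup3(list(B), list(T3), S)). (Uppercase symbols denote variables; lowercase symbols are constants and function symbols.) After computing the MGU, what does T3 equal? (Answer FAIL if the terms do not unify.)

Decompose ref/1: tup3(list(list(T3)), list(list(S)), ref(S)) = tup3(list(B), list(T3), S).
Decompose tup3/3: list(list(T3)) = list(B),  list(list(S)) = list(T3),  ref(S) = S.
Decompose list/1: list(T3) = B.
Bind B := list(T3); no other remaining equation mentions B.
Decompose list/1: list(S) = T3.
Bind T3 := list(S); no other remaining equation mentions T3. Substituting into the earlier binding gives B := list(list(S)).
Occurs check fails: S occurs in ref(S); the equation S = ref(S) has no finite solution.

FAIL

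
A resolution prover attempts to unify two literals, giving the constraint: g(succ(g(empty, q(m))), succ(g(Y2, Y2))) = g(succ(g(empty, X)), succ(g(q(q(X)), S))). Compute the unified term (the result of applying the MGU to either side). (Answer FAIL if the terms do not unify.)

g(succ(g(empty, q(m))), succ(g(q(q(q(m))), q(q(q(m))))))

Decompose g/2: succ(g(empty, q(m))) = succ(g(empty, X)),  succ(g(Y2, Y2)) = succ(g(q(q(X)), S)).
Decompose succ/1: g(empty, q(m)) = g(empty, X).
Decompose g/2: empty = empty,  q(m) = X.
Delete trivial equation empty = empty.
Bind X := q(m); substituting into the remaining equation gives: succ(g(Y2, Y2)) = succ(g(q(q(q(m))), S)).
Decompose succ/1: g(Y2, Y2) = g(q(q(q(m))), S).
Decompose g/2: Y2 = q(q(q(m))),  Y2 = S.
Bind Y2 := q(q(q(m))); substituting into the remaining equation gives: q(q(q(m))) = S.
Bind S := q(q(q(m))).
Applying the MGU to either side gives g(succ(g(empty, q(m))), succ(g(q(q(q(m))), q(q(q(m)))))).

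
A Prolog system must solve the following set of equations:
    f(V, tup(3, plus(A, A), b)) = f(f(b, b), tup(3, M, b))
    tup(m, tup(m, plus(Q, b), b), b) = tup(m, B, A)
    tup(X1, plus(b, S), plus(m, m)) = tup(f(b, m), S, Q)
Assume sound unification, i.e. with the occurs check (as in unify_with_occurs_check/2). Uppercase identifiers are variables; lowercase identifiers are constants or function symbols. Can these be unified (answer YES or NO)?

NO

Decompose f/2: V = f(b, b),  tup(3, plus(A, A), b) = tup(3, M, b).
Bind V := f(b, b); no other remaining equation mentions V.
Decompose tup/3: 3 = 3,  plus(A, A) = M,  b = b.
Delete trivial equation 3 = 3.
Bind M := plus(A, A); no other remaining equation mentions M.
Delete trivial equation b = b.
Decompose tup/3: m = m,  tup(m, plus(Q, b), b) = B,  b = A.
Delete trivial equation m = m.
Bind B := tup(m, plus(Q, b), b); no other remaining equation mentions B.
Bind A := b; no other remaining equation mentions A. Substituting into the earlier binding gives M := plus(b, b).
Decompose tup/3: X1 = f(b, m),  plus(b, S) = S,  plus(m, m) = Q.
Bind X1 := f(b, m); no other remaining equation mentions X1.
Occurs check fails: S occurs in plus(b, S); the equation S = plus(b, S) has no finite solution.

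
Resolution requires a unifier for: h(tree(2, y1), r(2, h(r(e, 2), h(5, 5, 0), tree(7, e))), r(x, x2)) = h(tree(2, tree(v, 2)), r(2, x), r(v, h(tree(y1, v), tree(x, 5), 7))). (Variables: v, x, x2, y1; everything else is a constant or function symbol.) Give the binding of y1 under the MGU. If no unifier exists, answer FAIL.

Decompose h/3: tree(2, y1) = tree(2, tree(v, 2)),  r(2, h(r(e, 2), h(5, 5, 0), tree(7, e))) = r(2, x),  r(x, x2) = r(v, h(tree(y1, v), tree(x, 5), 7)).
Decompose tree/2: 2 = 2,  y1 = tree(v, 2).
Delete trivial equation 2 = 2.
Bind y1 := tree(v, 2); substituting into the one remaining equation that mentions y1 gives: r(x, x2) = r(v, h(tree(tree(v, 2), v), tree(x, 5), 7)).
Decompose r/2: 2 = 2,  h(r(e, 2), h(5, 5, 0), tree(7, e)) = x.
Delete trivial equation 2 = 2.
Bind x := h(r(e, 2), h(5, 5, 0), tree(7, e)); substituting into the remaining equation gives: r(h(r(e, 2), h(5, 5, 0), tree(7, e)), x2) = r(v, h(tree(tree(v, 2), v), tree(h(r(e, 2), h(5, 5, 0), tree(7, e)), 5), 7)).
Decompose r/2: h(r(e, 2), h(5, 5, 0), tree(7, e)) = v,  x2 = h(tree(tree(v, 2), v), tree(h(r(e, 2), h(5, 5, 0), tree(7, e)), 5), 7).
Bind v := h(r(e, 2), h(5, 5, 0), tree(7, e)); substituting into the remaining equation gives: x2 = h(tree(tree(h(r(e, 2), h(5, 5, 0), tree(7, e)), 2), h(r(e, 2), h(5, 5, 0), tree(7, e))), tree(h(r(e, 2), h(5, 5, 0), tree(7, e)), 5), 7). Substituting into the earlier binding gives y1 := tree(h(r(e, 2), h(5, 5, 0), tree(7, e)), 2).
Bind x2 := h(tree(tree(h(r(e, 2), h(5, 5, 0), tree(7, e)), 2), h(r(e, 2), h(5, 5, 0), tree(7, e))), tree(h(r(e, 2), h(5, 5, 0), tree(7, e)), 5), 7).
MGU = { y1 := tree(h(r(e, 2), h(5, 5, 0), tree(7, e)), 2), x := h(r(e, 2), h(5, 5, 0), tree(7, e)), v := h(r(e, 2), h(5, 5, 0), tree(7, e)), x2 := h(tree(tree(h(r(e, 2), h(5, 5, 0), tree(7, e)), 2), h(r(e, 2), h(5, 5, 0), tree(7, e))), tree(h(r(e, 2), h(5, 5, 0), tree(7, e)), 5), 7) }, so y1 := tree(h(r(e, 2), h(5, 5, 0), tree(7, e)), 2).

tree(h(r(e, 2), h(5, 5, 0), tree(7, e)), 2)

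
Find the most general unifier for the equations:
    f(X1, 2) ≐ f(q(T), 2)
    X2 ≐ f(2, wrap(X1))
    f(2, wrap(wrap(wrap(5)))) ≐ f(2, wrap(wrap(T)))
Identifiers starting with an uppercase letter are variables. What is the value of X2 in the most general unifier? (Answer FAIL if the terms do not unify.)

f(2, wrap(q(wrap(5))))

Decompose f/2: X1 ≐ q(T),  2 ≐ 2.
Bind X1 := q(T); substituting into the one remaining equation that mentions X1 gives: X2 ≐ f(2, wrap(q(T))).
Delete trivial equation 2 ≐ 2.
Bind X2 := f(2, wrap(q(T))); no other remaining equation mentions X2.
Decompose f/2: 2 ≐ 2,  wrap(wrap(wrap(5))) ≐ wrap(wrap(T)).
Delete trivial equation 2 ≐ 2.
Decompose wrap/1: wrap(wrap(5)) ≐ wrap(T).
Decompose wrap/1: wrap(5) ≐ T.
Bind T := wrap(5). Substituting into the earlier bindings gives X1 := q(wrap(5)), X2 := f(2, wrap(q(wrap(5)))).
MGU = { X1 := q(wrap(5)), X2 := f(2, wrap(q(wrap(5)))), T := wrap(5) }, so X2 := f(2, wrap(q(wrap(5)))).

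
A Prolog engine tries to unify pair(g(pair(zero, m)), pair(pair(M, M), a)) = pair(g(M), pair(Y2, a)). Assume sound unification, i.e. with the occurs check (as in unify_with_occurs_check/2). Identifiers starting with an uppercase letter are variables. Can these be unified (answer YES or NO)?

YES

Decompose pair/2: g(pair(zero, m)) = g(M),  pair(pair(M, M), a) = pair(Y2, a).
Decompose g/1: pair(zero, m) = M.
Bind M := pair(zero, m); substituting into the remaining equation gives: pair(pair(pair(zero, m), pair(zero, m)), a) = pair(Y2, a).
Decompose pair/2: pair(pair(zero, m), pair(zero, m)) = Y2,  a = a.
Bind Y2 := pair(pair(zero, m), pair(zero, m)); no other remaining equation mentions Y2.
Delete trivial equation a = a.
No equations remain and no clash or occurs-check failure arose, so a unifier exists.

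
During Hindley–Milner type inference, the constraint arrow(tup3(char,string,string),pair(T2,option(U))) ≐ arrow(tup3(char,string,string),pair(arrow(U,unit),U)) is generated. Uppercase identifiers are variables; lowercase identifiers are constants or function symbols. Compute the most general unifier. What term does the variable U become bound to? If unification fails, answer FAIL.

Decompose arrow/2: tup3(char,string,string) ≐ tup3(char,string,string),  pair(T2,option(U)) ≐ pair(arrow(U,unit),U).
Delete trivial equation tup3(char,string,string) ≐ tup3(char,string,string).
Decompose pair/2: T2 ≐ arrow(U,unit),  option(U) ≐ U.
Bind T2 := arrow(U,unit); no other remaining equation mentions T2.
Occurs check fails: U occurs in option(U); the equation U ≐ option(U) has no finite solution.

FAIL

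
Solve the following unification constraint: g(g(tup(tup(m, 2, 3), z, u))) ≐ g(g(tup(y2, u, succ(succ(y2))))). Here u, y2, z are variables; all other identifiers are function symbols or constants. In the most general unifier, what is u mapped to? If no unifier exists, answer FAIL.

succ(succ(tup(m, 2, 3)))

Decompose g/1: g(tup(tup(m, 2, 3), z, u)) ≐ g(tup(y2, u, succ(succ(y2)))).
Decompose g/1: tup(tup(m, 2, 3), z, u) ≐ tup(y2, u, succ(succ(y2))).
Decompose tup/3: tup(m, 2, 3) ≐ y2,  z ≐ u,  u ≐ succ(succ(y2)).
Bind y2 := tup(m, 2, 3); substituting into the one remaining equation that mentions y2 gives: u ≐ succ(succ(tup(m, 2, 3))).
Bind z := u; no other remaining equation mentions z.
Bind u := succ(succ(tup(m, 2, 3))). Substituting into the earlier binding gives z := succ(succ(tup(m, 2, 3))).
MGU = { y2 := tup(m, 2, 3), z := succ(succ(tup(m, 2, 3))), u := succ(succ(tup(m, 2, 3))) }, so u := succ(succ(tup(m, 2, 3))).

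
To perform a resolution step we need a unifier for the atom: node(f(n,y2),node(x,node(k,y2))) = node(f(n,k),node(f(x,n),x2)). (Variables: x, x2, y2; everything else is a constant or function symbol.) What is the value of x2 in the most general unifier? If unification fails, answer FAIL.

FAIL

Decompose node/2: f(n,y2) = f(n,k),  node(x,node(k,y2)) = node(f(x,n),x2).
Decompose f/2: n = n,  y2 = k.
Delete trivial equation n = n.
Bind y2 := k; substituting into the remaining equation gives: node(x,node(k,k)) = node(f(x,n),x2).
Decompose node/2: x = f(x,n),  node(k,k) = x2.
Occurs check fails: x occurs in f(x,n); the equation x = f(x,n) has no finite solution.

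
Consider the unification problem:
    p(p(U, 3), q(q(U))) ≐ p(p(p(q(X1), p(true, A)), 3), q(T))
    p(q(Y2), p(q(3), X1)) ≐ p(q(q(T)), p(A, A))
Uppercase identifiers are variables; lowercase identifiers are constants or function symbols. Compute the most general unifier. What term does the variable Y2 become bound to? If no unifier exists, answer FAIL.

Decompose p/2: p(U, 3) ≐ p(p(q(X1), p(true, A)), 3),  q(q(U)) ≐ q(T).
Decompose p/2: U ≐ p(q(X1), p(true, A)),  3 ≐ 3.
Bind U := p(q(X1), p(true, A)); substituting into the one remaining equation that mentions U gives: q(q(p(q(X1), p(true, A)))) ≐ q(T).
Delete trivial equation 3 ≐ 3.
Decompose q/1: q(p(q(X1), p(true, A))) ≐ T.
Bind T := q(p(q(X1), p(true, A))); substituting into the remaining equation gives: p(q(Y2), p(q(3), X1)) ≐ p(q(q(q(p(q(X1), p(true, A))))), p(A, A)).
Decompose p/2: q(Y2) ≐ q(q(q(p(q(X1), p(true, A))))),  p(q(3), X1) ≐ p(A, A).
Decompose q/1: Y2 ≐ q(q(p(q(X1), p(true, A)))).
Bind Y2 := q(q(p(q(X1), p(true, A)))); no other remaining equation mentions Y2.
Decompose p/2: q(3) ≐ A,  X1 ≐ A.
Bind A := q(3); substituting into the remaining equation gives: X1 ≐ q(3). Substituting into the earlier bindings gives U := p(q(X1), p(true, q(3))), T := q(p(q(X1), p(true, q(3)))), Y2 := q(q(p(q(X1), p(true, q(3))))).
Bind X1 := q(3). Substituting into the earlier bindings gives U := p(q(q(3)), p(true, q(3))), T := q(p(q(q(3)), p(true, q(3)))), Y2 := q(q(p(q(q(3)), p(true, q(3))))).
MGU = { U ↦ p(q(q(3)), p(true, q(3))), T ↦ q(p(q(q(3)), p(true, q(3)))), Y2 ↦ q(q(p(q(q(3)), p(true, q(3))))), A ↦ q(3), X1 ↦ q(3) }, so Y2 ↦ q(q(p(q(q(3)), p(true, q(3))))).

q(q(p(q(q(3)), p(true, q(3)))))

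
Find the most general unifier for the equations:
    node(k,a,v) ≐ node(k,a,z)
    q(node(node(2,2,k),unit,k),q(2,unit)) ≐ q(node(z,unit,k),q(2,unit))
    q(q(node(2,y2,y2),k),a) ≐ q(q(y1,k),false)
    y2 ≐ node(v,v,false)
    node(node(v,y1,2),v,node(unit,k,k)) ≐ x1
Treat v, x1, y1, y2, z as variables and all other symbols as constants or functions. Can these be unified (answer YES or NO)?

NO

Decompose node/3: k ≐ k,  a ≐ a,  v ≐ z.
Delete trivial equation k ≐ k.
Delete trivial equation a ≐ a.
Bind v := z; substituting into the 2 remaining equations that mention v gives: y2 ≐ node(z,z,false),  node(node(z,y1,2),z,node(unit,k,k)) ≐ x1.
Decompose q/2: node(node(2,2,k),unit,k) ≐ node(z,unit,k),  q(2,unit) ≐ q(2,unit).
Decompose node/3: node(2,2,k) ≐ z,  unit ≐ unit,  k ≐ k.
Bind z := node(2,2,k); substituting into the 2 remaining equations that mention z gives: y2 ≐ node(node(2,2,k),node(2,2,k),false),  node(node(node(2,2,k),y1,2),node(2,2,k),node(unit,k,k)) ≐ x1. Substituting into the earlier binding gives v := node(2,2,k).
Delete trivial equation unit ≐ unit.
Delete trivial equation k ≐ k.
Delete trivial equation q(2,unit) ≐ q(2,unit).
Decompose q/2: q(node(2,y2,y2),k) ≐ q(y1,k),  a ≐ false.
Decompose q/2: node(2,y2,y2) ≐ y1,  k ≐ k.
Bind y1 := node(2,y2,y2); substituting into the one remaining equation that mentions y1 gives: node(node(node(2,2,k),node(2,y2,y2),2),node(2,2,k),node(unit,k,k)) ≐ x1.
Delete trivial equation k ≐ k.
Clash: constants a and false differ; no unifier exists.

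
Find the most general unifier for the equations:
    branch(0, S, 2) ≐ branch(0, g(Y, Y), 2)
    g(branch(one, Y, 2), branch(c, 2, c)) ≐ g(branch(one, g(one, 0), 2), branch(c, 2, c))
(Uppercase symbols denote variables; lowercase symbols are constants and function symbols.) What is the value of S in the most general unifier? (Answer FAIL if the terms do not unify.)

g(g(one, 0), g(one, 0))

Decompose branch/3: 0 ≐ 0,  S ≐ g(Y, Y),  2 ≐ 2.
Delete trivial equation 0 ≐ 0.
Bind S := g(Y, Y); no other remaining equation mentions S.
Delete trivial equation 2 ≐ 2.
Decompose g/2: branch(one, Y, 2) ≐ branch(one, g(one, 0), 2),  branch(c, 2, c) ≐ branch(c, 2, c).
Decompose branch/3: one ≐ one,  Y ≐ g(one, 0),  2 ≐ 2.
Delete trivial equation one ≐ one.
Bind Y := g(one, 0); no other remaining equation mentions Y. Substituting into the earlier binding gives S := g(g(one, 0), g(one, 0)).
Delete trivial equation 2 ≐ 2.
Delete trivial equation branch(c, 2, c) ≐ branch(c, 2, c).
MGU = { S := g(g(one, 0), g(one, 0)), Y := g(one, 0) }, so S := g(g(one, 0), g(one, 0)).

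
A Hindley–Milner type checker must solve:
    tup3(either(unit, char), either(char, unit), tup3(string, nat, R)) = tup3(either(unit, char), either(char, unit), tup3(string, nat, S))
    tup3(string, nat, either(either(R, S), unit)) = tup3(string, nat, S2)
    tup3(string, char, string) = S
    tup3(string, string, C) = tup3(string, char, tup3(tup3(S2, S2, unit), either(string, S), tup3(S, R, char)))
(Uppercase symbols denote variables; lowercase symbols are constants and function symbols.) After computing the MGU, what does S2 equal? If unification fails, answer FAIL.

FAIL

Decompose tup3/3: either(unit, char) = either(unit, char),  either(char, unit) = either(char, unit),  tup3(string, nat, R) = tup3(string, nat, S).
Delete trivial equation either(unit, char) = either(unit, char).
Delete trivial equation either(char, unit) = either(char, unit).
Decompose tup3/3: string = string,  nat = nat,  R = S.
Delete trivial equation string = string.
Delete trivial equation nat = nat.
Bind R := S; substituting into the 2 remaining equations that mention R gives: tup3(string, nat, either(either(S, S), unit)) = tup3(string, nat, S2),  tup3(string, string, C) = tup3(string, char, tup3(tup3(S2, S2, unit), either(string, S), tup3(S, S, char))).
Decompose tup3/3: string = string,  nat = nat,  either(either(S, S), unit) = S2.
Delete trivial equation string = string.
Delete trivial equation nat = nat.
Bind S2 := either(either(S, S), unit); substituting into the one remaining equation that mentions S2 gives: tup3(string, string, C) = tup3(string, char, tup3(tup3(either(either(S, S), unit), either(either(S, S), unit), unit), either(string, S), tup3(S, S, char))).
Bind S := tup3(string, char, string); substituting into the remaining equation gives: tup3(string, string, C) = tup3(string, char, tup3(tup3(either(either(tup3(string, char, string), tup3(string, char, string)), unit), either(either(tup3(string, char, string), tup3(string, char, string)), unit), unit), either(string, tup3(string, char, string)), tup3(tup3(string, char, string), tup3(string, char, string), char))). Substituting into the earlier bindings gives R := tup3(string, char, string), S2 := either(either(tup3(string, char, string), tup3(string, char, string)), unit).
Decompose tup3/3: string = string,  string = char,  C = tup3(tup3(either(either(tup3(string, char, string), tup3(string, char, string)), unit), either(either(tup3(string, char, string), tup3(string, char, string)), unit), unit), either(string, tup3(string, char, string)), tup3(tup3(string, char, string), tup3(string, char, string), char)).
Delete trivial equation string = string.
Clash: constants string and char differ; no unifier exists.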